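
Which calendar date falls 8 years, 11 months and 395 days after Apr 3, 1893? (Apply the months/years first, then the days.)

Adding 8 years, 11 months and 395 days from April 3, 1893: first the month/year part, then the days.
+8 years → 1901; month 4 + 11 = 15, which is month 3 of year 1902 → March 1902.
Day 3 is valid in March, giving March 3, 1902.
Now add 395 days from March 3, 1902.
March has 31 days, so 31 − 3 = 28 days remain after March 3, 1902; 395 − 28 = 367 left.
April 1902 has 30 days: 367 − 30 = 337 left.
May 1902 has 31 days: 337 − 31 = 306 left.
June 1902 has 30 days: 306 − 30 = 276 left.
July 1902 has 31 days: 276 − 31 = 245 left.
August 1902 has 31 days: 245 − 31 = 214 left.
September 1902 has 30 days: 214 − 30 = 184 left.
October 1902 has 31 days: 184 − 31 = 153 left.
November 1902 has 30 days: 153 − 30 = 123 left.
December 1902 has 31 days: 123 − 31 = 92 left.
January 1903 has 31 days: 92 − 31 = 61 left.
February 1903 has 28 days (1903 is not a leap year): 61 − 28 = 33 left.
March 1903 has 31 days: 33 − 31 = 2 left.
2 days into April 1903 → April 2, 1903.

April 2, 1903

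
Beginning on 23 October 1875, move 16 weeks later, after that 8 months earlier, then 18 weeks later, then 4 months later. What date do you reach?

Counting forward 16 weeks (= 112 days) from October 23, 1875:
October has 31 days, so 31 − 23 = 8 days remain after October 23, 1875; 112 − 8 = 104 left.
November 1875 has 30 days: 104 − 30 = 74 left.
December 1875 has 31 days: 74 − 31 = 43 left.
January 1876 has 31 days: 43 − 31 = 12 left.
12 days into February 1876 → February 12, 1876.
Going back 8 months from February 12, 1876:
month 2 − 8 = -6, which is month 6 of year 1875 → June 1875.
Day 12 is valid in June, giving June 12, 1875.
Adding 18 weeks (= 126 days) from June 12, 1875:
June has 30 days, so 30 − 12 = 18 days remain after June 12, 1875; 126 − 18 = 108 left.
July 1875 has 31 days: 108 − 31 = 77 left.
August 1875 has 31 days: 77 − 31 = 46 left.
September 1875 has 30 days: 46 − 30 = 16 left.
16 days into October 1875 → October 16, 1875.
Adding 4 months from October 16, 1875:
month 10 + 4 = 14, which is month 2 of year 1876 → February 1876.
Day 16 is valid in February, giving February 16, 1876.

February 16, 1876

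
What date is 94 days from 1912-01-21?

Counting forward 94 days from January 21, 1912.
January has 31 days, so 31 − 21 = 10 days remain after January 21, 1912; 94 − 10 = 84 left.
February 1912 has 29 days (1912 is a leap year): 84 − 29 = 55 left.
March 1912 has 31 days: 55 − 31 = 24 left.
24 days into April 1912 → April 24, 1912.

April 24, 1912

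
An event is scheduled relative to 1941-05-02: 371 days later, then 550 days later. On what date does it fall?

November 9, 1943

Adding 371 days from May 2, 1941:
May has 31 days, so 31 − 2 = 29 days remain after May 2, 1941; 371 − 29 = 342 left.
June 1941 has 30 days: 342 − 30 = 312 left.
July 1941 has 31 days: 312 − 31 = 281 left.
August 1941 has 31 days: 281 − 31 = 250 left.
September 1941 has 30 days: 250 − 30 = 220 left.
October 1941 has 31 days: 220 − 31 = 189 left.
November 1941 has 30 days: 189 − 30 = 159 left.
December 1941 has 31 days: 159 − 31 = 128 left.
January 1942 has 31 days: 128 − 31 = 97 left.
February 1942 has 28 days (1942 is not a leap year): 97 − 28 = 69 left.
March 1942 has 31 days: 69 − 31 = 38 left.
April 1942 has 30 days: 38 − 30 = 8 left.
8 days into May 1942 → May 8, 1942.
Adding 550 days from May 8, 1942:
May has 31 days, so 31 − 8 = 23 days remain after May 8, 1942; 550 − 23 = 527 left.
June 1942 has 30 days: 527 − 30 = 497 left.
July 1942 has 31 days: 497 − 31 = 466 left.
August 1942 has 31 days: 466 − 31 = 435 left.
September 1942 has 30 days: 435 − 30 = 405 left.
October 1942 has 31 days: 405 − 31 = 374 left.
November 1942 has 30 days: 374 − 30 = 344 left.
December 1942 has 31 days: 344 − 31 = 313 left.
January 1943 has 31 days: 313 − 31 = 282 left.
February 1943 has 28 days (1943 is not a leap year): 282 − 28 = 254 left.
March 1943 has 31 days: 254 − 31 = 223 left.
April 1943 has 30 days: 223 − 30 = 193 left.
May 1943 has 31 days: 193 − 31 = 162 left.
June 1943 has 30 days: 162 − 30 = 132 left.
July 1943 has 31 days: 132 − 31 = 101 left.
August 1943 has 31 days: 101 − 31 = 70 left.
September 1943 has 30 days: 70 − 30 = 40 left.
October 1943 has 31 days: 40 − 31 = 9 left.
9 days into November 1943 → November 9, 1943.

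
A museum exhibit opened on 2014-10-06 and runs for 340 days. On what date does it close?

September 11, 2015

Advancing 340 days from October 6, 2014.
October has 31 days, so 31 − 6 = 25 days remain after October 6, 2014; 340 − 25 = 315 left.
November 2014 has 30 days: 315 − 30 = 285 left.
December 2014 has 31 days: 285 − 31 = 254 left.
January 2015 has 31 days: 254 − 31 = 223 left.
February 2015 has 28 days (2015 is not a leap year): 223 − 28 = 195 left.
March 2015 has 31 days: 195 − 31 = 164 left.
April 2015 has 30 days: 164 − 30 = 134 left.
May 2015 has 31 days: 134 − 31 = 103 left.
June 2015 has 30 days: 103 − 30 = 73 left.
July 2015 has 31 days: 73 − 31 = 42 left.
August 2015 has 31 days: 42 − 31 = 11 left.
11 days into September 2015 → September 11, 2015.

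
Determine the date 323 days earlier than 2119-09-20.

Going back 323 days from September 20, 2119.
Going back 20 days from September 20, 2119 reaches the end of the previous month; 323 − 20 = 303 left.
August 2119 has 31 days: 303 − 31 = 272 left.
July 2119 has 31 days: 272 − 31 = 241 left.
June 2119 has 30 days: 241 − 30 = 211 left.
May 2119 has 31 days: 211 − 31 = 180 left.
April 2119 has 30 days: 180 − 30 = 150 left.
March 2119 has 31 days: 150 − 31 = 119 left.
February 2119 has 28 days (2119 is not a leap year): 119 − 28 = 91 left.
January 2119 has 31 days: 91 − 31 = 60 left.
December 2118 has 31 days: 60 − 31 = 29 left.
November 2118 has 30 days; 30 − 29 = 1 → November 1, 2118.

November 1, 2118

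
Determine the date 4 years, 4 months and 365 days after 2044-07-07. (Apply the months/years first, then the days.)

November 7, 2049

Advancing 4 years, 4 months and 365 days from July 7, 2044: first the month/year part, then the days.
+4 years → 2048; month 7 + 4 = 11 → November 2048.
Day 7 is valid in November, giving November 7, 2048.
Now add 365 days from November 7, 2048.
November has 30 days, so 30 − 7 = 23 days remain after November 7, 2048; 365 − 23 = 342 left.
December 2048 has 31 days: 342 − 31 = 311 left.
January 2049 has 31 days: 311 − 31 = 280 left.
February 2049 has 28 days (2049 is not a leap year): 280 − 28 = 252 left.
March 2049 has 31 days: 252 − 31 = 221 left.
April 2049 has 30 days: 221 − 30 = 191 left.
May 2049 has 31 days: 191 − 31 = 160 left.
June 2049 has 30 days: 160 − 30 = 130 left.
July 2049 has 31 days: 130 − 31 = 99 left.
August 2049 has 31 days: 99 − 31 = 68 left.
September 2049 has 30 days: 68 − 30 = 38 left.
October 2049 has 31 days: 38 − 31 = 7 left.
7 days into November 2049 → November 7, 2049.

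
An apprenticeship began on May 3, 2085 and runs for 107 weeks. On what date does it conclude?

May 22, 2087

Adding 107 weeks = 749 days from May 3, 2085.
May has 31 days, so 31 − 3 = 28 days remain after May 3, 2085; 749 − 28 = 721 left.
June 2085 has 30 days: 721 − 30 = 691 left.
July 2085 has 31 days: 691 − 31 = 660 left.
August 2085 has 31 days: 660 − 31 = 629 left.
September 2085 has 30 days: 629 − 30 = 599 left.
October 2085 has 31 days: 599 − 31 = 568 left.
November 2085 has 30 days: 568 − 30 = 538 left.
December 2085 has 31 days: 538 − 31 = 507 left.
January 2086 has 31 days: 507 − 31 = 476 left.
February 2086 has 28 days (2086 is not a leap year): 476 − 28 = 448 left.
March 2086 has 31 days: 448 − 31 = 417 left.
April 2086 has 30 days: 417 − 30 = 387 left.
May 2086 has 31 days: 387 − 31 = 356 left.
June 2086 has 30 days: 356 − 30 = 326 left.
July 2086 has 31 days: 326 − 31 = 295 left.
August 2086 has 31 days: 295 − 31 = 264 left.
September 2086 has 30 days: 264 − 30 = 234 left.
October 2086 has 31 days: 234 − 31 = 203 left.
November 2086 has 30 days: 203 − 30 = 173 left.
December 2086 has 31 days: 173 − 31 = 142 left.
January 2087 has 31 days: 142 − 31 = 111 left.
February 2087 has 28 days (2087 is not a leap year): 111 − 28 = 83 left.
March 2087 has 31 days: 83 − 31 = 52 left.
April 2087 has 30 days: 52 − 30 = 22 left.
22 days into May 2087 → May 22, 2087.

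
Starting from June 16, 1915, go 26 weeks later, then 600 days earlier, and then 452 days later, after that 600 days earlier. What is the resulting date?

Advancing 26 weeks (= 182 days) from June 16, 1915:
June has 30 days, so 30 − 16 = 14 days remain after June 16, 1915; 182 − 14 = 168 left.
July 1915 has 31 days: 168 − 31 = 137 left.
August 1915 has 31 days: 137 − 31 = 106 left.
September 1915 has 30 days: 106 − 30 = 76 left.
October 1915 has 31 days: 76 − 31 = 45 left.
November 1915 has 30 days: 45 − 30 = 15 left.
15 days into December 1915 → December 15, 1915.
Subtracting 600 days from December 15, 1915:
Going back 15 days from December 15, 1915 reaches the end of the previous month; 600 − 15 = 585 left.
November 1915 has 30 days: 585 − 30 = 555 left.
October 1915 has 31 days: 555 − 31 = 524 left.
September 1915 has 30 days: 524 − 30 = 494 left.
August 1915 has 31 days: 494 − 31 = 463 left.
July 1915 has 31 days: 463 − 31 = 432 left.
June 1915 has 30 days: 432 − 30 = 402 left.
May 1915 has 31 days: 402 − 31 = 371 left.
April 1915 has 30 days: 371 − 30 = 341 left.
March 1915 has 31 days: 341 − 31 = 310 left.
February 1915 has 28 days (1915 is not a leap year): 310 − 28 = 282 left.
January 1915 has 31 days: 282 − 31 = 251 left.
December 1914 has 31 days: 251 − 31 = 220 left.
November 1914 has 30 days: 220 − 30 = 190 left.
October 1914 has 31 days: 190 − 31 = 159 left.
September 1914 has 30 days: 159 − 30 = 129 left.
August 1914 has 31 days: 129 − 31 = 98 left.
July 1914 has 31 days: 98 − 31 = 67 left.
June 1914 has 30 days: 67 − 30 = 37 left.
May 1914 has 31 days: 37 − 31 = 6 left.
April 1914 has 30 days; 30 − 6 = 24 → April 24, 1914.
Counting forward 452 days from April 24, 1914:
April has 30 days, so 30 − 24 = 6 days remain after April 24, 1914; 452 − 6 = 446 left.
May 1914 has 31 days: 446 − 31 = 415 left.
June 1914 has 30 days: 415 − 30 = 385 left.
July 1914 has 31 days: 385 − 31 = 354 left.
August 1914 has 31 days: 354 − 31 = 323 left.
September 1914 has 30 days: 323 − 30 = 293 left.
October 1914 has 31 days: 293 − 31 = 262 left.
November 1914 has 30 days: 262 − 30 = 232 left.
December 1914 has 31 days: 232 − 31 = 201 left.
January 1915 has 31 days: 201 − 31 = 170 left.
February 1915 has 28 days (1915 is not a leap year): 170 − 28 = 142 left.
March 1915 has 31 days: 142 − 31 = 111 left.
April 1915 has 30 days: 111 − 30 = 81 left.
May 1915 has 31 days: 81 − 31 = 50 left.
June 1915 has 30 days: 50 − 30 = 20 left.
20 days into July 1915 → July 20, 1915.
Counting back 600 days from July 20, 1915:
Going back 20 days from July 20, 1915 reaches the end of the previous month; 600 − 20 = 580 left.
June 1915 has 30 days: 580 − 30 = 550 left.
May 1915 has 31 days: 550 − 31 = 519 left.
April 1915 has 30 days: 519 − 30 = 489 left.
March 1915 has 31 days: 489 − 31 = 458 left.
February 1915 has 28 days (1915 is not a leap year): 458 − 28 = 430 left.
January 1915 has 31 days: 430 − 31 = 399 left.
December 1914 has 31 days: 399 − 31 = 368 left.
November 1914 has 30 days: 368 − 30 = 338 left.
October 1914 has 31 days: 338 − 31 = 307 left.
September 1914 has 30 days: 307 − 30 = 277 left.
August 1914 has 31 days: 277 − 31 = 246 left.
July 1914 has 31 days: 246 − 31 = 215 left.
June 1914 has 30 days: 215 − 30 = 185 left.
May 1914 has 31 days: 185 − 31 = 154 left.
April 1914 has 30 days: 154 − 30 = 124 left.
March 1914 has 31 days: 124 − 31 = 93 left.
February 1914 has 28 days (1914 is not a leap year): 93 − 28 = 65 left.
January 1914 has 31 days: 65 − 31 = 34 left.
December 1913 has 31 days: 34 − 31 = 3 left.
November 1913 has 30 days; 30 − 3 = 27 → November 27, 1913.

November 27, 1913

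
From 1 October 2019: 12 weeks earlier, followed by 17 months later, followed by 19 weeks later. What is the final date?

April 21, 2021

Counting back 12 weeks (= 84 days) from October 1, 2019:
Going back 1 day from October 1, 2019 reaches the end of the previous month; 84 − 1 = 83 left.
September 2019 has 30 days: 83 − 30 = 53 left.
August 2019 has 31 days: 53 − 31 = 22 left.
July 2019 has 31 days; 31 − 22 = 9 → July 9, 2019.
Counting forward 17 months from July 9, 2019:
month 7 + 17 = 24, which is month 12 of year 2020 → December 2020.
Day 9 is valid in December, giving December 9, 2020.
Advancing 19 weeks (= 133 days) from December 9, 2020:
December has 31 days, so 31 − 9 = 22 days remain after December 9, 2020; 133 − 22 = 111 left.
January 2021 has 31 days: 111 − 31 = 80 left.
February 2021 has 28 days (2021 is not a leap year): 80 − 28 = 52 left.
March 2021 has 31 days: 52 − 31 = 21 left.
21 days into April 2021 → April 21, 2021.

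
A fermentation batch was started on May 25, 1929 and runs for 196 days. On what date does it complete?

Counting forward 196 days from May 25, 1929.
May has 31 days, so 31 − 25 = 6 days remain after May 25, 1929; 196 − 6 = 190 left.
June 1929 has 30 days: 190 − 30 = 160 left.
July 1929 has 31 days: 160 − 31 = 129 left.
August 1929 has 31 days: 129 − 31 = 98 left.
September 1929 has 30 days: 98 − 30 = 68 left.
October 1929 has 31 days: 68 − 31 = 37 left.
November 1929 has 30 days: 37 − 30 = 7 left.
7 days into December 1929 → December 7, 1929.

December 7, 1929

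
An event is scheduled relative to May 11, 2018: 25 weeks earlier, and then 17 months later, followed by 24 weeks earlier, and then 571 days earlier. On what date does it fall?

Going back 25 weeks (= 175 days) from May 11, 2018:
Going back 11 days from May 11, 2018 reaches the end of the previous month; 175 − 11 = 164 left.
April 2018 has 30 days: 164 − 30 = 134 left.
March 2018 has 31 days: 134 − 31 = 103 left.
February 2018 has 28 days (2018 is not a leap year): 103 − 28 = 75 left.
January 2018 has 31 days: 75 − 31 = 44 left.
December 2017 has 31 days: 44 − 31 = 13 left.
November 2017 has 30 days; 30 − 13 = 17 → November 17, 2017.
Advancing 17 months from November 17, 2017:
month 11 + 17 = 28, which is month 4 of year 2019 → April 2019.
Day 17 is valid in April, giving April 17, 2019.
Subtracting 24 weeks (= 168 days) from April 17, 2019:
Going back 17 days from April 17, 2019 reaches the end of the previous month; 168 − 17 = 151 left.
March 2019 has 31 days: 151 − 31 = 120 left.
February 2019 has 28 days (2019 is not a leap year): 120 − 28 = 92 left.
January 2019 has 31 days: 92 − 31 = 61 left.
December 2018 has 31 days: 61 − 31 = 30 left.
November 2018 has 30 days: 30 − 30 = 0 left.
October 2018 has 31 days; 31 − 0 = 31 → October 31, 2018.
Going back 571 days from October 31, 2018:
Going back 31 days from October 31, 2018 reaches the end of the previous month; 571 − 31 = 540 left.
September 2018 has 30 days: 540 − 30 = 510 left.
August 2018 has 31 days: 510 − 31 = 479 left.
July 2018 has 31 days: 479 − 31 = 448 left.
June 2018 has 30 days: 448 − 30 = 418 left.
May 2018 has 31 days: 418 − 31 = 387 left.
April 2018 has 30 days: 387 − 30 = 357 left.
March 2018 has 31 days: 357 − 31 = 326 left.
February 2018 has 28 days (2018 is not a leap year): 326 − 28 = 298 left.
January 2018 has 31 days: 298 − 31 = 267 left.
December 2017 has 31 days: 267 − 31 = 236 left.
November 2017 has 30 days: 236 − 30 = 206 left.
October 2017 has 31 days: 206 − 31 = 175 left.
September 2017 has 30 days: 175 − 30 = 145 left.
August 2017 has 31 days: 145 − 31 = 114 left.
July 2017 has 31 days: 114 − 31 = 83 left.
June 2017 has 30 days: 83 − 30 = 53 left.
May 2017 has 31 days: 53 − 31 = 22 left.
April 2017 has 30 days; 30 − 22 = 8 → April 8, 2017.

April 8, 2017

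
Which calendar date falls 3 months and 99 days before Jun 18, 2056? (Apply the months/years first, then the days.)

Counting back 3 months and 99 days from June 18, 2056: first the month/year part, then the days.
month 6 − 3 = 3 → March 2056.
Day 18 is valid in March, giving March 18, 2056.
Now subtract 99 days from March 18, 2056.
Going back 18 days from March 18, 2056 reaches the end of the previous month; 99 − 18 = 81 left.
February 2056 has 29 days (2056 is a leap year): 81 − 29 = 52 left.
January 2056 has 31 days: 52 − 31 = 21 left.
December 2055 has 31 days; 31 − 21 = 10 → December 10, 2055.

December 10, 2055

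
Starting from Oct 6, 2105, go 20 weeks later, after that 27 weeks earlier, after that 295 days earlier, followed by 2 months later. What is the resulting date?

Advancing 20 weeks (= 140 days) from October 6, 2105:
October has 31 days, so 31 − 6 = 25 days remain after October 6, 2105; 140 − 25 = 115 left.
November 2105 has 30 days: 115 − 30 = 85 left.
December 2105 has 31 days: 85 − 31 = 54 left.
January 2106 has 31 days: 54 − 31 = 23 left.
23 days into February 2106 → February 23, 2106.
Subtracting 27 weeks (= 189 days) from February 23, 2106:
Going back 23 days from February 23, 2106 reaches the end of the previous month; 189 − 23 = 166 left.
January 2106 has 31 days: 166 − 31 = 135 left.
December 2105 has 31 days: 135 − 31 = 104 left.
November 2105 has 30 days: 104 − 30 = 74 left.
October 2105 has 31 days: 74 − 31 = 43 left.
September 2105 has 30 days: 43 − 30 = 13 left.
August 2105 has 31 days; 31 − 13 = 18 → August 18, 2105.
Going back 295 days from August 18, 2105:
Going back 18 days from August 18, 2105 reaches the end of the previous month; 295 − 18 = 277 left.
July 2105 has 31 days: 277 − 31 = 246 left.
June 2105 has 30 days: 246 − 30 = 216 left.
May 2105 has 31 days: 216 − 31 = 185 left.
April 2105 has 30 days: 185 − 30 = 155 left.
March 2105 has 31 days: 155 − 31 = 124 left.
February 2105 has 28 days (2105 is not a leap year): 124 − 28 = 96 left.
January 2105 has 31 days: 96 − 31 = 65 left.
December 2104 has 31 days: 65 − 31 = 34 left.
November 2104 has 30 days: 34 − 30 = 4 left.
October 2104 has 31 days; 31 − 4 = 27 → October 27, 2104.
Advancing 2 months from October 27, 2104:
month 10 + 2 = 12 → December 2104.
Day 27 is valid in December, giving December 27, 2104.

December 27, 2104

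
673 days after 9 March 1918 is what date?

Adding 673 days from March 9, 1918.
March has 31 days, so 31 − 9 = 22 days remain after March 9, 1918; 673 − 22 = 651 left.
April 1918 has 30 days: 651 − 30 = 621 left.
May 1918 has 31 days: 621 − 31 = 590 left.
June 1918 has 30 days: 590 − 30 = 560 left.
July 1918 has 31 days: 560 − 31 = 529 left.
August 1918 has 31 days: 529 − 31 = 498 left.
September 1918 has 30 days: 498 − 30 = 468 left.
October 1918 has 31 days: 468 − 31 = 437 left.
November 1918 has 30 days: 437 − 30 = 407 left.
December 1918 has 31 days: 407 − 31 = 376 left.
January 1919 has 31 days: 376 − 31 = 345 left.
February 1919 has 28 days (1919 is not a leap year): 345 − 28 = 317 left.
March 1919 has 31 days: 317 − 31 = 286 left.
April 1919 has 30 days: 286 − 30 = 256 left.
May 1919 has 31 days: 256 − 31 = 225 left.
June 1919 has 30 days: 225 − 30 = 195 left.
July 1919 has 31 days: 195 − 31 = 164 left.
August 1919 has 31 days: 164 − 31 = 133 left.
September 1919 has 30 days: 133 − 30 = 103 left.
October 1919 has 31 days: 103 − 31 = 72 left.
November 1919 has 30 days: 72 − 30 = 42 left.
December 1919 has 31 days: 42 − 31 = 11 left.
11 days into January 1920 → January 11, 1920.

January 11, 1920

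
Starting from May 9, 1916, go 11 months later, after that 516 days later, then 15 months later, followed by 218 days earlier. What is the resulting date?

Advancing 11 months from May 9, 1916:
month 5 + 11 = 16, which is month 4 of year 1917 → April 1917.
Day 9 is valid in April, giving April 9, 1917.
Counting forward 516 days from April 9, 1917:
April has 30 days, so 30 − 9 = 21 days remain after April 9, 1917; 516 − 21 = 495 left.
May 1917 has 31 days: 495 − 31 = 464 left.
June 1917 has 30 days: 464 − 30 = 434 left.
July 1917 has 31 days: 434 − 31 = 403 left.
August 1917 has 31 days: 403 − 31 = 372 left.
September 1917 has 30 days: 372 − 30 = 342 left.
October 1917 has 31 days: 342 − 31 = 311 left.
November 1917 has 30 days: 311 − 30 = 281 left.
December 1917 has 31 days: 281 − 31 = 250 left.
January 1918 has 31 days: 250 − 31 = 219 left.
February 1918 has 28 days (1918 is not a leap year): 219 − 28 = 191 left.
March 1918 has 31 days: 191 − 31 = 160 left.
April 1918 has 30 days: 160 − 30 = 130 left.
May 1918 has 31 days: 130 − 31 = 99 left.
June 1918 has 30 days: 99 − 30 = 69 left.
July 1918 has 31 days: 69 − 31 = 38 left.
August 1918 has 31 days: 38 − 31 = 7 left.
7 days into September 1918 → September 7, 1918.
Adding 15 months from September 7, 1918:
month 9 + 15 = 24, which is month 12 of year 1919 → December 1919.
Day 7 is valid in December, giving December 7, 1919.
Subtracting 218 days from December 7, 1919:
Going back 7 days from December 7, 1919 reaches the end of the previous month; 218 − 7 = 211 left.
November 1919 has 30 days: 211 − 30 = 181 left.
October 1919 has 31 days: 181 − 31 = 150 left.
September 1919 has 30 days: 150 − 30 = 120 left.
August 1919 has 31 days: 120 − 31 = 89 left.
July 1919 has 31 days: 89 − 31 = 58 left.
June 1919 has 30 days: 58 − 30 = 28 left.
May 1919 has 31 days; 31 − 28 = 3 → May 3, 1919.

May 3, 1919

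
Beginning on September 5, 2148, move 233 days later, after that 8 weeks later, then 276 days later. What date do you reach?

March 24, 2150

Counting forward 233 days from September 5, 2148:
September has 30 days, so 30 − 5 = 25 days remain after September 5, 2148; 233 − 25 = 208 left.
October 2148 has 31 days: 208 − 31 = 177 left.
November 2148 has 30 days: 177 − 30 = 147 left.
December 2148 has 31 days: 147 − 31 = 116 left.
January 2149 has 31 days: 116 − 31 = 85 left.
February 2149 has 28 days (2149 is not a leap year): 85 − 28 = 57 left.
March 2149 has 31 days: 57 − 31 = 26 left.
26 days into April 2149 → April 26, 2149.
Adding 8 weeks (= 56 days) from April 26, 2149:
April has 30 days, so 30 − 26 = 4 days remain after April 26, 2149; 56 − 4 = 52 left.
May 2149 has 31 days: 52 − 31 = 21 left.
21 days into June 2149 → June 21, 2149.
Adding 276 days from June 21, 2149:
June has 30 days, so 30 − 21 = 9 days remain after June 21, 2149; 276 − 9 = 267 left.
July 2149 has 31 days: 267 − 31 = 236 left.
August 2149 has 31 days: 236 − 31 = 205 left.
September 2149 has 30 days: 205 − 30 = 175 left.
October 2149 has 31 days: 175 − 31 = 144 left.
November 2149 has 30 days: 144 − 30 = 114 left.
December 2149 has 31 days: 114 − 31 = 83 left.
January 2150 has 31 days: 83 − 31 = 52 left.
February 2150 has 28 days (2150 is not a leap year): 52 − 28 = 24 left.
24 days into March 2150 → March 24, 2150.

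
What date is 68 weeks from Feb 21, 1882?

June 12, 1883

Counting forward 68 weeks = 476 days from February 21, 1882.
February has 28 days, so 28 − 21 = 7 days remain after February 21, 1882; 476 − 7 = 469 left.
March 1882 has 31 days: 469 − 31 = 438 left.
April 1882 has 30 days: 438 − 30 = 408 left.
May 1882 has 31 days: 408 − 31 = 377 left.
June 1882 has 30 days: 377 − 30 = 347 left.
July 1882 has 31 days: 347 − 31 = 316 left.
August 1882 has 31 days: 316 − 31 = 285 left.
September 1882 has 30 days: 285 − 30 = 255 left.
October 1882 has 31 days: 255 − 31 = 224 left.
November 1882 has 30 days: 224 − 30 = 194 left.
December 1882 has 31 days: 194 − 31 = 163 left.
January 1883 has 31 days: 163 − 31 = 132 left.
February 1883 has 28 days (1883 is not a leap year): 132 − 28 = 104 left.
March 1883 has 31 days: 104 − 31 = 73 left.
April 1883 has 30 days: 73 − 30 = 43 left.
May 1883 has 31 days: 43 − 31 = 12 left.
12 days into June 1883 → June 12, 1883.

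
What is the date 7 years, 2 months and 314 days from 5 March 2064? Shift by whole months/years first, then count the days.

Counting forward 7 years, 2 months and 314 days from March 5, 2064: first the month/year part, then the days.
+7 years → 2071; month 3 + 2 = 5 → May 2071.
Day 5 is valid in May, giving May 5, 2071.
Now add 314 days from May 5, 2071.
May has 31 days, so 31 − 5 = 26 days remain after May 5, 2071; 314 − 26 = 288 left.
June 2071 has 30 days: 288 − 30 = 258 left.
July 2071 has 31 days: 258 − 31 = 227 left.
August 2071 has 31 days: 227 − 31 = 196 left.
September 2071 has 30 days: 196 − 30 = 166 left.
October 2071 has 31 days: 166 − 31 = 135 left.
November 2071 has 30 days: 135 − 30 = 105 left.
December 2071 has 31 days: 105 − 31 = 74 left.
January 2072 has 31 days: 74 − 31 = 43 left.
February 2072 has 29 days (2072 is a leap year): 43 − 29 = 14 left.
14 days into March 2072 → March 14, 2072.

March 14, 2072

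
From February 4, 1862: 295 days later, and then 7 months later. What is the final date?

Counting forward 295 days from February 4, 1862:
February has 28 days, so 28 − 4 = 24 days remain after February 4, 1862; 295 − 24 = 271 left.
March 1862 has 31 days: 271 − 31 = 240 left.
April 1862 has 30 days: 240 − 30 = 210 left.
May 1862 has 31 days: 210 − 31 = 179 left.
June 1862 has 30 days: 179 − 30 = 149 left.
July 1862 has 31 days: 149 − 31 = 118 left.
August 1862 has 31 days: 118 − 31 = 87 left.
September 1862 has 30 days: 87 − 30 = 57 left.
October 1862 has 31 days: 57 − 31 = 26 left.
26 days into November 1862 → November 26, 1862.
Advancing 7 months from November 26, 1862:
month 11 + 7 = 18, which is month 6 of year 1863 → June 1863.
Day 26 is valid in June, giving June 26, 1863.

June 26, 1863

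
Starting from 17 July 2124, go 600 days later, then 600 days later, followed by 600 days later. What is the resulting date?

June 21, 2129

Counting forward 600 days from July 17, 2124:
July has 31 days, so 31 − 17 = 14 days remain after July 17, 2124; 600 − 14 = 586 left.
August 2124 has 31 days: 586 − 31 = 555 left.
September 2124 has 30 days: 555 − 30 = 525 left.
October 2124 has 31 days: 525 − 31 = 494 left.
November 2124 has 30 days: 494 − 30 = 464 left.
December 2124 has 31 days: 464 − 31 = 433 left.
January 2125 has 31 days: 433 − 31 = 402 left.
February 2125 has 28 days (2125 is not a leap year): 402 − 28 = 374 left.
March 2125 has 31 days: 374 − 31 = 343 left.
April 2125 has 30 days: 343 − 30 = 313 left.
May 2125 has 31 days: 313 − 31 = 282 left.
June 2125 has 30 days: 282 − 30 = 252 left.
July 2125 has 31 days: 252 − 31 = 221 left.
August 2125 has 31 days: 221 − 31 = 190 left.
September 2125 has 30 days: 190 − 30 = 160 left.
October 2125 has 31 days: 160 − 31 = 129 left.
November 2125 has 30 days: 129 − 30 = 99 left.
December 2125 has 31 days: 99 − 31 = 68 left.
January 2126 has 31 days: 68 − 31 = 37 left.
February 2126 has 28 days (2126 is not a leap year): 37 − 28 = 9 left.
9 days into March 2126 → March 9, 2126.
Advancing 600 days from March 9, 2126:
March has 31 days, so 31 − 9 = 22 days remain after March 9, 2126; 600 − 22 = 578 left.
April 2126 has 30 days: 578 − 30 = 548 left.
May 2126 has 31 days: 548 − 31 = 517 left.
June 2126 has 30 days: 517 − 30 = 487 left.
July 2126 has 31 days: 487 − 31 = 456 left.
August 2126 has 31 days: 456 − 31 = 425 left.
September 2126 has 30 days: 425 − 30 = 395 left.
October 2126 has 31 days: 395 − 31 = 364 left.
November 2126 has 30 days: 364 − 30 = 334 left.
December 2126 has 31 days: 334 − 31 = 303 left.
January 2127 has 31 days: 303 − 31 = 272 left.
February 2127 has 28 days (2127 is not a leap year): 272 − 28 = 244 left.
March 2127 has 31 days: 244 − 31 = 213 left.
April 2127 has 30 days: 213 − 30 = 183 left.
May 2127 has 31 days: 183 − 31 = 152 left.
June 2127 has 30 days: 152 − 30 = 122 left.
July 2127 has 31 days: 122 − 31 = 91 left.
August 2127 has 31 days: 91 − 31 = 60 left.
September 2127 has 30 days: 60 − 30 = 30 left.
30 days into October 2127 → October 30, 2127.
Adding 600 days from October 30, 2127:
October has 31 days, so 31 − 30 = 1 day remains after October 30, 2127; 600 − 1 = 599 left.
November 2127 has 30 days: 599 − 30 = 569 left.
December 2127 has 31 days: 569 − 31 = 538 left.
January 2128 has 31 days: 538 − 31 = 507 left.
February 2128 has 29 days (2128 is a leap year): 507 − 29 = 478 left.
March 2128 has 31 days: 478 − 31 = 447 left.
April 2128 has 30 days: 447 − 30 = 417 left.
May 2128 has 31 days: 417 − 31 = 386 left.
June 2128 has 30 days: 386 − 30 = 356 left.
July 2128 has 31 days: 356 − 31 = 325 left.
August 2128 has 31 days: 325 − 31 = 294 left.
September 2128 has 30 days: 294 − 30 = 264 left.
October 2128 has 31 days: 264 − 31 = 233 left.
November 2128 has 30 days: 233 − 30 = 203 left.
December 2128 has 31 days: 203 − 31 = 172 left.
January 2129 has 31 days: 172 − 31 = 141 left.
February 2129 has 28 days (2129 is not a leap year): 141 − 28 = 113 left.
March 2129 has 31 days: 113 − 31 = 82 left.
April 2129 has 30 days: 82 − 30 = 52 left.
May 2129 has 31 days: 52 − 31 = 21 left.
21 days into June 2129 → June 21, 2129.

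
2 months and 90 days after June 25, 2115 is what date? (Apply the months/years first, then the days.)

Advancing 2 months and 90 days from June 25, 2115: first the month/year part, then the days.
month 6 + 2 = 8 → August 2115.
Day 25 is valid in August, giving August 25, 2115.
Now add 90 days from August 25, 2115.
August has 31 days, so 31 − 25 = 6 days remain after August 25, 2115; 90 − 6 = 84 left.
September 2115 has 30 days: 84 − 30 = 54 left.
October 2115 has 31 days: 54 − 31 = 23 left.
23 days into November 2115 → November 23, 2115.

November 23, 2115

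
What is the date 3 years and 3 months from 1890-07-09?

October 9, 1893

Counting forward 3 years and 3 months from July 9, 1890.
+3 years → 1893; month 7 + 3 = 10 → October 1893.
Day 9 is valid in October, giving October 9, 1893.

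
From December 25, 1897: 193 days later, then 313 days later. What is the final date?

Advancing 193 days from December 25, 1897:
December has 31 days, so 31 − 25 = 6 days remain after December 25, 1897; 193 − 6 = 187 left.
January 1898 has 31 days: 187 − 31 = 156 left.
February 1898 has 28 days (1898 is not a leap year): 156 − 28 = 128 left.
March 1898 has 31 days: 128 − 31 = 97 left.
April 1898 has 30 days: 97 − 30 = 67 left.
May 1898 has 31 days: 67 − 31 = 36 left.
June 1898 has 30 days: 36 − 30 = 6 left.
6 days into July 1898 → July 6, 1898.
Adding 313 days from July 6, 1898:
July has 31 days, so 31 − 6 = 25 days remain after July 6, 1898; 313 − 25 = 288 left.
August 1898 has 31 days: 288 − 31 = 257 left.
September 1898 has 30 days: 257 − 30 = 227 left.
October 1898 has 31 days: 227 − 31 = 196 left.
November 1898 has 30 days: 196 − 30 = 166 left.
December 1898 has 31 days: 166 − 31 = 135 left.
January 1899 has 31 days: 135 − 31 = 104 left.
February 1899 has 28 days (1899 is not a leap year): 104 − 28 = 76 left.
March 1899 has 31 days: 76 − 31 = 45 left.
April 1899 has 30 days: 45 − 30 = 15 left.
15 days into May 1899 → May 15, 1899.

May 15, 1899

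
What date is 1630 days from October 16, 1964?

April 3, 1969

Counting forward 1630 days from October 16, 1964.
October has 31 days, so 31 − 16 = 15 days remain after October 16, 1964; 1630 − 15 = 1615 left.
November 1964 has 30 days: 1615 − 30 = 1585 left.
December 1964 has 31 days: 1585 − 31 = 1554 left.
January 1965 has 31 days: 1554 − 31 = 1523 left.
February 1965 has 28 days (1965 is not a leap year): 1523 − 28 = 1495 left.
March 1965 has 31 days: 1495 − 31 = 1464 left.
April 1965 has 30 days: 1464 − 30 = 1434 left.
May 1965 has 31 days: 1434 − 31 = 1403 left.
June 1965 has 30 days: 1403 − 30 = 1373 left.
July 1965 has 31 days: 1373 − 31 = 1342 left.
August 1965 has 31 days: 1342 − 31 = 1311 left.
September 1965 has 30 days: 1311 − 30 = 1281 left.
October 1965 has 31 days: 1281 − 31 = 1250 left.
November 1965 has 30 days: 1250 − 30 = 1220 left.
December 1965 has 31 days: 1220 − 31 = 1189 left.
January 1966 has 31 days: 1189 − 31 = 1158 left.
February 1966 has 28 days (1966 is not a leap year): 1158 − 28 = 1130 left.
March 1966 has 31 days: 1130 − 31 = 1099 left.
April 1966 has 30 days: 1099 − 30 = 1069 left.
May 1966 has 31 days: 1069 − 31 = 1038 left.
June 1966 has 30 days: 1038 − 30 = 1008 left.
July 1966 has 31 days: 1008 − 31 = 977 left.
August 1966 has 31 days: 977 − 31 = 946 left.
September 1966 has 30 days: 946 − 30 = 916 left.
October 1966 has 31 days: 916 − 31 = 885 left.
November 1966 has 30 days: 885 − 30 = 855 left.
December 1966 has 31 days: 855 − 31 = 824 left.
January 1967 has 31 days: 824 − 31 = 793 left.
February 1967 has 28 days (1967 is not a leap year): 793 − 28 = 765 left.
March 1967 has 31 days: 765 − 31 = 734 left.
April 1967 has 30 days: 734 − 30 = 704 left.
May 1967 has 31 days: 704 − 31 = 673 left.
June 1967 has 30 days: 673 − 30 = 643 left.
July 1967 has 31 days: 643 − 31 = 612 left.
August 1967 has 31 days: 612 − 31 = 581 left.
September 1967 has 30 days: 581 − 30 = 551 left.
October 1967 has 31 days: 551 − 31 = 520 left.
November 1967 has 30 days: 520 − 30 = 490 left.
December 1967 has 31 days: 490 − 31 = 459 left.
January 1968 has 31 days: 459 − 31 = 428 left.
February 1968 has 29 days (1968 is a leap year): 428 − 29 = 399 left.
March 1968 has 31 days: 399 − 31 = 368 left.
April 1968 has 30 days: 368 − 30 = 338 left.
May 1968 has 31 days: 338 − 31 = 307 left.
June 1968 has 30 days: 307 − 30 = 277 left.
July 1968 has 31 days: 277 − 31 = 246 left.
August 1968 has 31 days: 246 − 31 = 215 left.
September 1968 has 30 days: 215 − 30 = 185 left.
October 1968 has 31 days: 185 − 31 = 154 left.
November 1968 has 30 days: 154 − 30 = 124 left.
December 1968 has 31 days: 124 − 31 = 93 left.
January 1969 has 31 days: 93 − 31 = 62 left.
February 1969 has 28 days (1969 is not a leap year): 62 − 28 = 34 left.
March 1969 has 31 days: 34 − 31 = 3 left.
3 days into April 1969 → April 3, 1969.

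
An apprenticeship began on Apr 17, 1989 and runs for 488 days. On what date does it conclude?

Advancing 488 days from April 17, 1989.
April has 30 days, so 30 − 17 = 13 days remain after April 17, 1989; 488 − 13 = 475 left.
May 1989 has 31 days: 475 − 31 = 444 left.
June 1989 has 30 days: 444 − 30 = 414 left.
July 1989 has 31 days: 414 − 31 = 383 left.
August 1989 has 31 days: 383 − 31 = 352 left.
September 1989 has 30 days: 352 − 30 = 322 left.
October 1989 has 31 days: 322 − 31 = 291 left.
November 1989 has 30 days: 291 − 30 = 261 left.
December 1989 has 31 days: 261 − 31 = 230 left.
January 1990 has 31 days: 230 − 31 = 199 left.
February 1990 has 28 days (1990 is not a leap year): 199 − 28 = 171 left.
March 1990 has 31 days: 171 − 31 = 140 left.
April 1990 has 30 days: 140 − 30 = 110 left.
May 1990 has 31 days: 110 − 31 = 79 left.
June 1990 has 30 days: 79 − 30 = 49 left.
July 1990 has 31 days: 49 − 31 = 18 left.
18 days into August 1990 → August 18, 1990.

August 18, 1990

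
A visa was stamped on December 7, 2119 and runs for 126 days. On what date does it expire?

April 11, 2120

Advancing 126 days from December 7, 2119.
December has 31 days, so 31 − 7 = 24 days remain after December 7, 2119; 126 − 24 = 102 left.
January 2120 has 31 days: 102 − 31 = 71 left.
February 2120 has 29 days (2120 is a leap year): 71 − 29 = 42 left.
March 2120 has 31 days: 42 − 31 = 11 left.
11 days into April 2120 → April 11, 2120.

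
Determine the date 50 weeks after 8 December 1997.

Adding 50 weeks = 350 days from December 8, 1997.
December has 31 days, so 31 − 8 = 23 days remain after December 8, 1997; 350 − 23 = 327 left.
January 1998 has 31 days: 327 − 31 = 296 left.
February 1998 has 28 days (1998 is not a leap year): 296 − 28 = 268 left.
March 1998 has 31 days: 268 − 31 = 237 left.
April 1998 has 30 days: 237 − 30 = 207 left.
May 1998 has 31 days: 207 − 31 = 176 left.
June 1998 has 30 days: 176 − 30 = 146 left.
July 1998 has 31 days: 146 − 31 = 115 left.
August 1998 has 31 days: 115 − 31 = 84 left.
September 1998 has 30 days: 84 − 30 = 54 left.
October 1998 has 31 days: 54 − 31 = 23 left.
23 days into November 1998 → November 23, 1998.

November 23, 1998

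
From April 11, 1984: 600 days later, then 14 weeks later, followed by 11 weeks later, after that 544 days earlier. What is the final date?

November 28, 1984

Counting forward 600 days from April 11, 1984:
April has 30 days, so 30 − 11 = 19 days remain after April 11, 1984; 600 − 19 = 581 left.
May 1984 has 31 days: 581 − 31 = 550 left.
June 1984 has 30 days: 550 − 30 = 520 left.
July 1984 has 31 days: 520 − 31 = 489 left.
August 1984 has 31 days: 489 − 31 = 458 left.
September 1984 has 30 days: 458 − 30 = 428 left.
October 1984 has 31 days: 428 − 31 = 397 left.
November 1984 has 30 days: 397 − 30 = 367 left.
December 1984 has 31 days: 367 − 31 = 336 left.
January 1985 has 31 days: 336 − 31 = 305 left.
February 1985 has 28 days (1985 is not a leap year): 305 − 28 = 277 left.
March 1985 has 31 days: 277 − 31 = 246 left.
April 1985 has 30 days: 246 − 30 = 216 left.
May 1985 has 31 days: 216 − 31 = 185 left.
June 1985 has 30 days: 185 − 30 = 155 left.
July 1985 has 31 days: 155 − 31 = 124 left.
August 1985 has 31 days: 124 − 31 = 93 left.
September 1985 has 30 days: 93 − 30 = 63 left.
October 1985 has 31 days: 63 − 31 = 32 left.
November 1985 has 30 days: 32 − 30 = 2 left.
2 days into December 1985 → December 2, 1985.
Counting forward 14 weeks (= 98 days) from December 2, 1985:
December has 31 days, so 31 − 2 = 29 days remain after December 2, 1985; 98 − 29 = 69 left.
January 1986 has 31 days: 69 − 31 = 38 left.
February 1986 has 28 days (1986 is not a leap year): 38 − 28 = 10 left.
10 days into March 1986 → March 10, 1986.
Adding 11 weeks (= 77 days) from March 10, 1986:
March has 31 days, so 31 − 10 = 21 days remain after March 10, 1986; 77 − 21 = 56 left.
April 1986 has 30 days: 56 − 30 = 26 left.
26 days into May 1986 → May 26, 1986.
Counting back 544 days from May 26, 1986:
Going back 26 days from May 26, 1986 reaches the end of the previous month; 544 − 26 = 518 left.
April 1986 has 30 days: 518 − 30 = 488 left.
March 1986 has 31 days: 488 − 31 = 457 left.
February 1986 has 28 days (1986 is not a leap year): 457 − 28 = 429 left.
January 1986 has 31 days: 429 − 31 = 398 left.
December 1985 has 31 days: 398 − 31 = 367 left.
November 1985 has 30 days: 367 − 30 = 337 left.
October 1985 has 31 days: 337 − 31 = 306 left.
September 1985 has 30 days: 306 − 30 = 276 left.
August 1985 has 31 days: 276 − 31 = 245 left.
July 1985 has 31 days: 245 − 31 = 214 left.
June 1985 has 30 days: 214 − 30 = 184 left.
May 1985 has 31 days: 184 − 31 = 153 left.
April 1985 has 30 days: 153 − 30 = 123 left.
March 1985 has 31 days: 123 − 31 = 92 left.
February 1985 has 28 days (1985 is not a leap year): 92 − 28 = 64 left.
January 1985 has 31 days: 64 − 31 = 33 left.
December 1984 has 31 days: 33 − 31 = 2 left.
November 1984 has 30 days; 30 − 2 = 28 → November 28, 1984.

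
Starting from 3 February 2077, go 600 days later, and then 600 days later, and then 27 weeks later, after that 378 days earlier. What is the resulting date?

Adding 600 days from February 3, 2077:
February has 28 days, so 28 − 3 = 25 days remain after February 3, 2077; 600 − 25 = 575 left.
March 2077 has 31 days: 575 − 31 = 544 left.
April 2077 has 30 days: 544 − 30 = 514 left.
May 2077 has 31 days: 514 − 31 = 483 left.
June 2077 has 30 days: 483 − 30 = 453 left.
July 2077 has 31 days: 453 − 31 = 422 left.
August 2077 has 31 days: 422 − 31 = 391 left.
September 2077 has 30 days: 391 − 30 = 361 left.
October 2077 has 31 days: 361 − 31 = 330 left.
November 2077 has 30 days: 330 − 30 = 300 left.
December 2077 has 31 days: 300 − 31 = 269 left.
January 2078 has 31 days: 269 − 31 = 238 left.
February 2078 has 28 days (2078 is not a leap year): 238 − 28 = 210 left.
March 2078 has 31 days: 210 − 31 = 179 left.
April 2078 has 30 days: 179 − 30 = 149 left.
May 2078 has 31 days: 149 − 31 = 118 left.
June 2078 has 30 days: 118 − 30 = 88 left.
July 2078 has 31 days: 88 − 31 = 57 left.
August 2078 has 31 days: 57 − 31 = 26 left.
26 days into September 2078 → September 26, 2078.
Counting forward 600 days from September 26, 2078:
September has 30 days, so 30 − 26 = 4 days remain after September 26, 2078; 600 − 4 = 596 left.
October 2078 has 31 days: 596 − 31 = 565 left.
November 2078 has 30 days: 565 − 30 = 535 left.
December 2078 has 31 days: 535 − 31 = 504 left.
January 2079 has 31 days: 504 − 31 = 473 left.
February 2079 has 28 days (2079 is not a leap year): 473 − 28 = 445 left.
March 2079 has 31 days: 445 − 31 = 414 left.
April 2079 has 30 days: 414 − 30 = 384 left.
May 2079 has 31 days: 384 − 31 = 353 left.
June 2079 has 30 days: 353 − 30 = 323 left.
July 2079 has 31 days: 323 − 31 = 292 left.
August 2079 has 31 days: 292 − 31 = 261 left.
September 2079 has 30 days: 261 − 30 = 231 left.
October 2079 has 31 days: 231 − 31 = 200 left.
November 2079 has 30 days: 200 − 30 = 170 left.
December 2079 has 31 days: 170 − 31 = 139 left.
January 2080 has 31 days: 139 − 31 = 108 left.
February 2080 has 29 days (2080 is a leap year): 108 − 29 = 79 left.
March 2080 has 31 days: 79 − 31 = 48 left.
April 2080 has 30 days: 48 − 30 = 18 left.
18 days into May 2080 → May 18, 2080.
Advancing 27 weeks (= 189 days) from May 18, 2080:
May has 31 days, so 31 − 18 = 13 days remain after May 18, 2080; 189 − 13 = 176 left.
June 2080 has 30 days: 176 − 30 = 146 left.
July 2080 has 31 days: 146 − 31 = 115 left.
August 2080 has 31 days: 115 − 31 = 84 left.
September 2080 has 30 days: 84 − 30 = 54 left.
October 2080 has 31 days: 54 − 31 = 23 left.
23 days into November 2080 → November 23, 2080.
Counting back 378 days from November 23, 2080:
Going back 23 days from November 23, 2080 reaches the end of the previous month; 378 − 23 = 355 left.
October 2080 has 31 days: 355 − 31 = 324 left.
September 2080 has 30 days: 324 − 30 = 294 left.
August 2080 has 31 days: 294 − 31 = 263 left.
July 2080 has 31 days: 263 − 31 = 232 left.
June 2080 has 30 days: 232 − 30 = 202 left.
May 2080 has 31 days: 202 − 31 = 171 left.
April 2080 has 30 days: 171 − 30 = 141 left.
March 2080 has 31 days: 141 − 31 = 110 left.
February 2080 has 29 days (2080 is a leap year): 110 − 29 = 81 left.
January 2080 has 31 days: 81 − 31 = 50 left.
December 2079 has 31 days: 50 − 31 = 19 left.
November 2079 has 30 days; 30 − 19 = 11 → November 11, 2079.

November 11, 2079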